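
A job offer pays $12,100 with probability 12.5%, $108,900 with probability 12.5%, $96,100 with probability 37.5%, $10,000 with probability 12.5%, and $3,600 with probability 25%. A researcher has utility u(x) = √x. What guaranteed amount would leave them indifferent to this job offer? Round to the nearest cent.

$39,501.56

E[u] = 0.125·√12100 + 0.125·√108900 + 0.375·√96100 + 0.125·√10000 + 0.25·√3600 = 0.125·110 + 0.125·330 + 0.375·310 + 0.125·100 + 0.25·60 = 198.75
CE = (198.75)² = 39501.5625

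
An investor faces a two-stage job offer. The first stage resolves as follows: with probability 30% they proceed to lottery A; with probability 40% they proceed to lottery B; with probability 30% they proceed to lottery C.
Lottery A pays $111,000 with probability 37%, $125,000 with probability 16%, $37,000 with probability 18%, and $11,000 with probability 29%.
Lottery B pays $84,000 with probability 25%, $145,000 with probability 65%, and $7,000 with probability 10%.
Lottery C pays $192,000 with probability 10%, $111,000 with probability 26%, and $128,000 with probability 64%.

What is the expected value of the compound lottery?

$106,650

EV(A) = 0.37 × 111000 + 0.16 × 125000 + 0.18 × 37000 + 0.29 × 11000 = 41070 + 20000 + 6660 + 3190 = 70920
EV(B) = 0.25 × 84000 + 0.65 × 145000 + 0.1 × 7000 = 21000 + 94250 + 700 = 115950
EV(C) = 0.1 × 192000 + 0.26 × 111000 + 0.64 × 128000 = 19200 + 28860 + 81920 = 129980
Overall = 0.3 × 70920 + 0.4 × 115950 + 0.3 × 129980 = 21276 + 46380 + 38994 = 106650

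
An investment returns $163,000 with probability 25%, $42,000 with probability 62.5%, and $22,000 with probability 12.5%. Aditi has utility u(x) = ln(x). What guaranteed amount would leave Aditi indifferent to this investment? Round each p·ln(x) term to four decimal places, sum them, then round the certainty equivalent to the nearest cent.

$54,371.75

E[u] = 0.25·ln(163000) + 0.625·ln(42000) + 0.125·ln(22000) = 3.0004 + 6.6534 + 1.2498 = 10.9036
CE = e^10.9036 ≈ 54371.75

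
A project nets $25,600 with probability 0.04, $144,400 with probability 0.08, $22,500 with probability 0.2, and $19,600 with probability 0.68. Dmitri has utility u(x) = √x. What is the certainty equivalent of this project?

$26,244

E[u] = 0.04·√25600 + 0.08·√144400 + 0.2·√22500 + 0.68·√19600 = 0.04·160 + 0.08·380 + 0.2·150 + 0.68·140 = 162
CE = (162)² = 26244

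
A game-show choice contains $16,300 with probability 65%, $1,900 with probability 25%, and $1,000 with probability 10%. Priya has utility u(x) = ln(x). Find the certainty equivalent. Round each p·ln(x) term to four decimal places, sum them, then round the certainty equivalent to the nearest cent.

$7,204.78

E[u] = 0.65·ln(16300) + 0.25·ln(1900) + 0.1·ln(1000) = 6.3043 + 1.8874 + 0.6908 = 8.8825
CE = e^8.8825 ≈ 7204.78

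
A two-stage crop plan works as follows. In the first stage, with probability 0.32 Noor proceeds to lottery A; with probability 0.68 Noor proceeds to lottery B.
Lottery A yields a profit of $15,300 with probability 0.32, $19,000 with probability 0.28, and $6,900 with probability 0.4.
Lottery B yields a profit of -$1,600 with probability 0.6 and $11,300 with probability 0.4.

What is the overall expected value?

$6,573.12

EV(A) = 0.32 × 15300 + 0.28 × 19000 + 0.4 × 6900 = 4896 + 5320 + 2760 = 12976
EV(B) = 0.6 × (-1600) + 0.4 × 11300 = -960 + 4520 = 3560
Overall = 0.32 × 12976 + 0.68 × 3560 = 4152.32 + 2420.8 = 6573.12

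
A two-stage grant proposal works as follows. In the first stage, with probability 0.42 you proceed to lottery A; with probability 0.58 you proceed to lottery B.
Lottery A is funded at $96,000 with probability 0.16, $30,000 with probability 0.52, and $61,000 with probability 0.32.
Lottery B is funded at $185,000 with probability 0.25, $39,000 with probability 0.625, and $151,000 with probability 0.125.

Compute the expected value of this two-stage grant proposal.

EV(A) = 0.16 × 96000 + 0.52 × 30000 + 0.32 × 61000 = 15360 + 15600 + 19520 = 50480
EV(B) = 0.25 × 185000 + 0.625 × 39000 + 0.125 × 151000 = 46250 + 24375 + 18875 = 89500
Overall = 0.42 × 50480 + 0.58 × 89500 = 21201.6 + 51910 = 73111.6

$73,111.60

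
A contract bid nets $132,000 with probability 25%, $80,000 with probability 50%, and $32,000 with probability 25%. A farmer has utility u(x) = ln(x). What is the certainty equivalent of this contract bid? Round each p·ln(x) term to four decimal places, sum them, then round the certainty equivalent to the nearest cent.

$72,106.54

E[u] = 0.25·ln(132000) + 0.5·ln(80000) + 0.25·ln(32000) = 2.9476 + 5.6449 + 2.5934 = 11.1859
CE = e^11.1859 ≈ 72106.54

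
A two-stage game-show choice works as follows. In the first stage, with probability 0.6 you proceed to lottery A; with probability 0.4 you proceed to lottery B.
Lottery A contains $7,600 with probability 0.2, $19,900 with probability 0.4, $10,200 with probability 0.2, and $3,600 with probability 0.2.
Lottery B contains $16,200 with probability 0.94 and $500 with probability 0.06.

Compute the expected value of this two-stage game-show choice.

$13,447.20

EV(A) = 0.2 × 7600 + 0.4 × 19900 + 0.2 × 10200 + 0.2 × 3600 = 1520 + 7960 + 2040 + 720 = 12240
EV(B) = 0.94 × 16200 + 0.06 × 500 = 15228 + 30 = 15258
Overall = 0.6 × 12240 + 0.4 × 15258 = 7344 + 6103.2 = 13447.2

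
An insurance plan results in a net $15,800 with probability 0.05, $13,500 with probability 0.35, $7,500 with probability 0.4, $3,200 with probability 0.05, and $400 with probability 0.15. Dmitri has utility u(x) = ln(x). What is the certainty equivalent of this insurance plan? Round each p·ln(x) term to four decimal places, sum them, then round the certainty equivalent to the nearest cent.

E[u] = 0.05·ln(15800) + 0.35·ln(13500) + 0.4·ln(7500) + 0.05·ln(3200) + 0.15·ln(400) = 0.4834 + 3.3287 + 3.5691 + 0.4035 + 0.8987 = 8.6834
CE = e^8.6834 ≈ 5904.09

$5,904.09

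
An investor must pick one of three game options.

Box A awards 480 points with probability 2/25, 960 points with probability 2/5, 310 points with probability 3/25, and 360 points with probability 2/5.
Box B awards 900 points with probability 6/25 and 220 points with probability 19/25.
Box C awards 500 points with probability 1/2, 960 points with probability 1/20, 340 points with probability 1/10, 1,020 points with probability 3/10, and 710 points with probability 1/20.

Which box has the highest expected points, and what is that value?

Box A = 2/25 × 480 + 2/5 × 960 + 3/25 × 310 + 2/5 × 360 = 38.4 + 384 + 37.2 + 144 = 603.6
Box B = 6/25 × 900 + 19/25 × 220 = 216 + 167.2 = 383.2
Box C = 1/2 × 500 + 1/20 × 960 + 1/10 × 340 + 3/10 × 1020 + 1/20 × 710 = 250 + 48 + 34 + 306 + 35.5 = 673.5

Box C (673.5 points)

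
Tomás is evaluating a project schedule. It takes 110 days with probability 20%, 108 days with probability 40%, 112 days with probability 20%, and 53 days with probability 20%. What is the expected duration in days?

EV = 0.2 × 110 + 0.4 × 108 + 0.2 × 112 + 0.2 × 53 = 22 + 43.2 + 22.4 + 10.6 = 98.2

98.2 days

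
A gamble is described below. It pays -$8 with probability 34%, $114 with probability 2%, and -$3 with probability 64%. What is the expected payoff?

-$2.36

EV = 0.34 × (-8) + 0.02 × 114 + 0.64 × (-3) = -2.72 + 2.28 − 1.92 = -2.36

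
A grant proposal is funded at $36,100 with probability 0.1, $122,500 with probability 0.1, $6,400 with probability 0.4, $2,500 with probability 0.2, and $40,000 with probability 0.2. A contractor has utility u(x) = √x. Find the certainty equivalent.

E[u] = 0.1·√36100 + 0.1·√122500 + 0.4·√6400 + 0.2·√2500 + 0.2·√40000 = 0.1·190 + 0.1·350 + 0.4·80 + 0.2·50 + 0.2·200 = 136
CE = (136)² = 18496

$18,496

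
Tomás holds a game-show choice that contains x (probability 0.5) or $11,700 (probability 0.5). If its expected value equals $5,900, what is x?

x = $100

0.5·x + 0.5·11700 = 5900
0.5·x = 5900 − 5850 = 50
x = 50 / 0.5 = 100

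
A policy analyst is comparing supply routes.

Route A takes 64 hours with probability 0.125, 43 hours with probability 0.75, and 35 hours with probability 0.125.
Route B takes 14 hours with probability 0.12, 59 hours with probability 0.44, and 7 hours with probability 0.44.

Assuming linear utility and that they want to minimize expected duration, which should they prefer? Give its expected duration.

Route A = 0.125 × 64 + 0.75 × 43 + 0.125 × 35 = 8 + 32.25 + 4.375 = 44.625
Route B = 0.12 × 14 + 0.44 × 59 + 0.44 × 7 = 1.68 + 25.96 + 3.08 = 30.72

Route B (30.72 hours)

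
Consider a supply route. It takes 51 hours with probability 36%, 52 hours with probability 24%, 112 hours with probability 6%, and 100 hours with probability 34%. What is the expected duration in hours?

EV = 0.36 × 51 + 0.24 × 52 + 0.06 × 112 + 0.34 × 100 = 18.36 + 12.48 + 6.72 + 34 = 71.56

71.56 hours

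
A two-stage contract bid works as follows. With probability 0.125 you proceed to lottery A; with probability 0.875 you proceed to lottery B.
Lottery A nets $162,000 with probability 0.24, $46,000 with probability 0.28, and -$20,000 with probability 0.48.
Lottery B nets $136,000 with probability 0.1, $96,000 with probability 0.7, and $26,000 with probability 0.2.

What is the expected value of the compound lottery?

EV(A) = 0.24 × 162000 + 0.28 × 46000 + 0.48 × (-20000) = 38880 + 12880 − 9600 = 42160
EV(B) = 0.1 × 136000 + 0.7 × 96000 + 0.2 × 26000 = 13600 + 67200 + 5200 = 86000
Overall = 0.125 × 42160 + 0.875 × 86000 = 5270 + 75250 = 80520

$80,520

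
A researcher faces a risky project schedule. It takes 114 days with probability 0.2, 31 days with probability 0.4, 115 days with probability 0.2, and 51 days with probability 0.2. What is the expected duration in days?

68.4 days

EV = 0.2 × 114 + 0.4 × 31 + 0.2 × 115 + 0.2 × 51 = 22.8 + 12.4 + 23 + 10.2 = 68.4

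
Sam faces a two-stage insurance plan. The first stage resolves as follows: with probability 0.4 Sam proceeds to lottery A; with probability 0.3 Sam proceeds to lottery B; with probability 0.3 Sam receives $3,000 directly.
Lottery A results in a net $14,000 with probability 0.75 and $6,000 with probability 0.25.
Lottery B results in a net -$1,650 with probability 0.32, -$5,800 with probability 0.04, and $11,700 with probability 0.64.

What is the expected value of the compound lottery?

$7,718.40

EV(A) = 0.75 × 14000 + 0.25 × 6000 = 10500 + 1500 = 12000
EV(B) = 0.32 × (-1650) + 0.04 × (-5800) + 0.64 × 11700 = -528 − 232 + 7488 = 6728
Branch C: 3000 (certain)
Overall = 0.4 × 12000 + 0.3 × 6728 + 0.3 × 3000 = 4800 + 2018.4 + 900 = 7718.4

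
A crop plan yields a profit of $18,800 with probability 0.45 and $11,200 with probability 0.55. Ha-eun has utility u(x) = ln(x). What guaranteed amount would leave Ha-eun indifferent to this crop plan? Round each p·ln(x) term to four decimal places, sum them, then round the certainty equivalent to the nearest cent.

E[u] = 0.45·ln(18800) + 0.55·ln(11200) = 4.4287 + 5.1280 = 9.5567
CE = e^9.5567 ≈ 14139.11

$14,139.11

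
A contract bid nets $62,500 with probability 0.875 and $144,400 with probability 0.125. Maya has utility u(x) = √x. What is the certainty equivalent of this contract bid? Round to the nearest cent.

E[u] = 0.875·√62500 + 0.125·√144400 = 0.875·250 + 0.125·380 = 266.25
CE = (266.25)² = 70889.0625

$70,889.06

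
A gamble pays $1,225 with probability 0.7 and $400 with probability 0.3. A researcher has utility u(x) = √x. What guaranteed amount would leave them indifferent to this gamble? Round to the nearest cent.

E[u] = 0.7·√1225 + 0.3·√400 = 0.7·35 + 0.3·20 = 30.5
CE = (30.5)² = 930.25

$930.25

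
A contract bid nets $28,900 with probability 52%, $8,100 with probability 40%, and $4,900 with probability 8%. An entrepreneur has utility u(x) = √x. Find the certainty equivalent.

$16,900

E[u] = 0.52·√28900 + 0.4·√8100 + 0.08·√4900 = 0.52·170 + 0.4·90 + 0.08·70 = 130
CE = (130)² = 16900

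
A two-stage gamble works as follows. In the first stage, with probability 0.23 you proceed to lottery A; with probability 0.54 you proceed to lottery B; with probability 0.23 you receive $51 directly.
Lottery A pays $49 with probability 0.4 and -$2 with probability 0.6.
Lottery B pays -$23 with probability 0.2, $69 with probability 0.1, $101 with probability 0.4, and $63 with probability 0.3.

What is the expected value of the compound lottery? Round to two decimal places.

EV(A) = 0.4 × 49 + 0.6 × (-2) = 19.6 − 1.2 = 18.4
EV(B) = 0.2 × (-23) + 0.1 × 69 + 0.4 × 101 + 0.3 × 63 = -4.6 + 6.9 + 40.4 + 18.9 = 61.6
Branch C: 51 (certain)
Overall = 0.23 × 18.4 + 0.54 × 61.6 + 0.23 × 51 = 4.232 + 33.264 + 11.73 = 49.226

$49.23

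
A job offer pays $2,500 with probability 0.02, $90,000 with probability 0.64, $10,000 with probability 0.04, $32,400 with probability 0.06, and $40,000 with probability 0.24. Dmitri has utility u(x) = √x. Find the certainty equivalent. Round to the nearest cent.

$65,433.64

E[u] = 0.02·√2500 + 0.64·√90000 + 0.04·√10000 + 0.06·√32400 + 0.24·√40000 = 0.02·50 + 0.64·300 + 0.04·100 + 0.06·180 + 0.24·200 = 255.8
CE = (255.8)² = 65433.64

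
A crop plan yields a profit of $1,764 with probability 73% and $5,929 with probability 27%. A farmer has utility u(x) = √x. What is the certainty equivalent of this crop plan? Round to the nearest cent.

E[u] = 0.73·√1764 + 0.27·√5929 = 0.73·42 + 0.27·77 = 51.45
CE = (51.45)² = 2647.1025

$2,647.10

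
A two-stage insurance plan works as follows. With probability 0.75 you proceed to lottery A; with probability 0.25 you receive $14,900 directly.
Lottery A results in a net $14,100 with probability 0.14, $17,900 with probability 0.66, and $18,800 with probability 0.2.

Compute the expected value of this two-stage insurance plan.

EV(A) = 0.14 × 14100 + 0.66 × 17900 + 0.2 × 18800 = 1974 + 11814 + 3760 = 17548
Branch B: 14900 (certain)
Overall = 0.75 × 17548 + 0.25 × 14900 = 13161 + 3725 = 16886

$16,886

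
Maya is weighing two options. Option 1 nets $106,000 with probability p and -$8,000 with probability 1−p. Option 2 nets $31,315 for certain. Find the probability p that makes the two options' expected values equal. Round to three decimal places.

p·106000 + (1−p)·(-8000) = 31315
114000p − 8000 = 31315
p = (31315 + 8000) / 114000

p = 0.345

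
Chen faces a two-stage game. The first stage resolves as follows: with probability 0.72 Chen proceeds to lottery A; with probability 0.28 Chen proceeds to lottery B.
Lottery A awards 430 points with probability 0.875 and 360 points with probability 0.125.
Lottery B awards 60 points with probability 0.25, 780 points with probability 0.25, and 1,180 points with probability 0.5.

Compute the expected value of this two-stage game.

EV(A) = 0.875 × 430 + 0.125 × 360 = 376.25 + 45 = 421.25
EV(B) = 0.25 × 60 + 0.25 × 780 + 0.5 × 1180 = 15 + 195 + 590 = 800
Overall = 0.72 × 421.25 + 0.28 × 800 = 303.3 + 224 = 527.3

527.3 points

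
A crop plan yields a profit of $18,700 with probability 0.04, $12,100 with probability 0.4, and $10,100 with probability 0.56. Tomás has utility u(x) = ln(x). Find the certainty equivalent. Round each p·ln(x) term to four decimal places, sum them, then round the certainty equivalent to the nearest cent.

$11,128.89

E[u] = 0.04·ln(18700) + 0.4·ln(12100) + 0.56·ln(10100) = 0.3935 + 3.7604 + 5.1634 = 9.3173
CE = e^9.3173 ≈ 11128.89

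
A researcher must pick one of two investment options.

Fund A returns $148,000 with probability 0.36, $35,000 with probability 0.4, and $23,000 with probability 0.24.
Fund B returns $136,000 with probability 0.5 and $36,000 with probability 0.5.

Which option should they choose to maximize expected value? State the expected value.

Fund B ($86,000)

Fund A = 0.36 × 148000 + 0.4 × 35000 + 0.24 × 23000 = 53280 + 14000 + 5520 = 72800
Fund B = 0.5 × 136000 + 0.5 × 36000 = 68000 + 18000 = 86000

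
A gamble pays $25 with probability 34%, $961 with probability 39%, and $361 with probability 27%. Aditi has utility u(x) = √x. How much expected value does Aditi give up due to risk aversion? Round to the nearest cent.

E[u] = 0.34·√25 + 0.39·√961 + 0.27·√361 = 0.34·5 + 0.39·31 + 0.27·19 = 18.92
CE = (18.92)² = 357.9664
Risk premium = EV − CE = 480.76 − 357.9664 = 122.7936

$122.79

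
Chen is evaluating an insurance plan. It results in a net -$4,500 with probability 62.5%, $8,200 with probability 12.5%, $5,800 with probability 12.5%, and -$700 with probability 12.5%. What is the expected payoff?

-$1,150

EV = 0.625 × (-4500) + 0.125 × 8200 + 0.125 × 5800 + 0.125 × (-700) = -2812.5 + 1025 + 725 − 87.5 = -1150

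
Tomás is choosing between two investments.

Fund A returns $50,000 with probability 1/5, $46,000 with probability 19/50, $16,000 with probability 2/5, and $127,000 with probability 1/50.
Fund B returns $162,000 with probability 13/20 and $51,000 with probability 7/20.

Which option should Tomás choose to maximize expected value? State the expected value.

Fund B ($123,150)

Fund A = 1/5 × 50000 + 19/50 × 46000 + 2/5 × 16000 + 1/50 × 127000 = 10000 + 17480 + 6400 + 2540 = 36420
Fund B = 13/20 × 162000 + 7/20 × 51000 = 105300 + 17850 = 123150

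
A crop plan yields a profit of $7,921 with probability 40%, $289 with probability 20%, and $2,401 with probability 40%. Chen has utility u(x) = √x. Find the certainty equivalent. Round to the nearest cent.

E[u] = 0.4·√7921 + 0.2·√289 + 0.4·√2401 = 0.4·89 + 0.2·17 + 0.4·49 = 58.6
CE = (58.6)² = 3433.96

$3,433.96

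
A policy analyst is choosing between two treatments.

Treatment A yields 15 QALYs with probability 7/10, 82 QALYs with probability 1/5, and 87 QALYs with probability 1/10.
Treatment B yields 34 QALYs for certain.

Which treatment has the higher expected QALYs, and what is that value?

Treatment A (35.6 QALYs)

Treatment A = 7/10 × 15 + 1/5 × 82 + 1/10 × 87 = 10.5 + 16.4 + 8.7 = 35.6
Treatment B: 34 (certain)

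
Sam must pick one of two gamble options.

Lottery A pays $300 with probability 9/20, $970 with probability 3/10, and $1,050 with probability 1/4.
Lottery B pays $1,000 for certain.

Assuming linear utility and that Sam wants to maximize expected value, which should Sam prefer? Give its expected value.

Lottery A = 9/20 × 300 + 3/10 × 970 + 1/4 × 1050 = 135 + 291 + 262.5 = 688.5
Lottery B: 1000 (certain)

Lottery B ($1,000)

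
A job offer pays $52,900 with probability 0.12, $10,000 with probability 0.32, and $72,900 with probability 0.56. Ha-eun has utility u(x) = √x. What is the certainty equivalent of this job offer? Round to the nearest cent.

$44,436.64

E[u] = 0.12·√52900 + 0.32·√10000 + 0.56·√72900 = 0.12·230 + 0.32·100 + 0.56·270 = 210.8
CE = (210.8)² = 44436.64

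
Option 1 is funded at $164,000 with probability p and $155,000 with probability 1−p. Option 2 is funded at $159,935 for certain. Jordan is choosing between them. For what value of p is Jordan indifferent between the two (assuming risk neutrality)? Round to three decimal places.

p·164000 + (1−p)·155000 = 159935
9000p + 155000 = 159935
p = (159935 − 155000) / 9000

p = 0.548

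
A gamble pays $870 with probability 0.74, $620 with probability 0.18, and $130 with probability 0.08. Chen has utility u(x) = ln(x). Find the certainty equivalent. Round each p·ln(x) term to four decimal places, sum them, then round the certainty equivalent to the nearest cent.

E[u] = 0.74·ln(870) + 0.18·ln(620) + 0.08·ln(130) = 5.0087 + 1.1573 + 0.3894 = 6.5554
CE = e^6.5554 ≈ 703.03

$703.03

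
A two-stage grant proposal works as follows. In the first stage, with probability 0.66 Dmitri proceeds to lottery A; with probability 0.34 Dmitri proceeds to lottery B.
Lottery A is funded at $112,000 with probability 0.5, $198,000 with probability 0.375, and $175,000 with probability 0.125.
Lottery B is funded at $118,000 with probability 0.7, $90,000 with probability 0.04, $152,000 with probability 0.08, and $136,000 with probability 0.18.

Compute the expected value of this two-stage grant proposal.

EV(A) = 0.5 × 112000 + 0.375 × 198000 + 0.125 × 175000 = 56000 + 74250 + 21875 = 152125
EV(B) = 0.7 × 118000 + 0.04 × 90000 + 0.08 × 152000 + 0.18 × 136000 = 82600 + 3600 + 12160 + 24480 = 122840
Overall = 0.66 × 152125 + 0.34 × 122840 = 100402.5 + 41765.6 = 142168.1

$142,168.10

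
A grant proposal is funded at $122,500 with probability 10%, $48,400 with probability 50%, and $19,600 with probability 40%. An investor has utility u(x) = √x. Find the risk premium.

E[u] = 0.1·√122500 + 0.5·√48400 + 0.4·√19600 = 0.1·350 + 0.5·220 + 0.4·140 = 201
CE = (201)² = 40401
Risk premium = EV − CE = 44290 − 40401 = 3889

$3,889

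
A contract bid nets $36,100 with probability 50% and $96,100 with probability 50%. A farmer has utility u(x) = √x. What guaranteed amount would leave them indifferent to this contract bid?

$62,500

E[u] = 0.5·√36100 + 0.5·√96100 = 0.5·190 + 0.5·310 = 250
CE = (250)² = 62500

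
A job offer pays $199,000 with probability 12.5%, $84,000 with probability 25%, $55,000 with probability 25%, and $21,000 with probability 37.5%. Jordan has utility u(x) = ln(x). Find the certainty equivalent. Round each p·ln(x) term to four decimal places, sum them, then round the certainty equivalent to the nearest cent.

E[u] = 0.125·ln(199000) + 0.25·ln(84000) + 0.25·ln(55000) + 0.375·ln(21000) = 1.5251 + 2.8346 + 2.7288 + 3.7321 = 10.8206
CE = e^10.8206 ≈ 50041.10

$50,041.10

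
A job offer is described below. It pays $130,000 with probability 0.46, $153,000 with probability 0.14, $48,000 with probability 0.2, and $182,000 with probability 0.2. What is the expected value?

EV = 0.46 × 130000 + 0.14 × 153000 + 0.2 × 48000 + 0.2 × 182000 = 59800 + 21420 + 9600 + 36400 = 127220

$127,220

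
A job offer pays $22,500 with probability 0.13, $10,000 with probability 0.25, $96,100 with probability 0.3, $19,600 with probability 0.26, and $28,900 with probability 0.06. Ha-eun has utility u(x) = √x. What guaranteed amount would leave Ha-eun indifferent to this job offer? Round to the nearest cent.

$33,892.81

E[u] = 0.13·√22500 + 0.25·√10000 + 0.3·√96100 + 0.26·√19600 + 0.06·√28900 = 0.13·150 + 0.25·100 + 0.3·310 + 0.26·140 + 0.06·170 = 184.1
CE = (184.1)² = 33892.81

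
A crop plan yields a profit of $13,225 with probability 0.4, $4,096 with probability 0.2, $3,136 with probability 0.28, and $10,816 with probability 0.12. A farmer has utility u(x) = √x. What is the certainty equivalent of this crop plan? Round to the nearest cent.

E[u] = 0.4·√13225 + 0.2·√4096 + 0.28·√3136 + 0.12·√10816 = 0.4·115 + 0.2·64 + 0.28·56 + 0.12·104 = 86.96
CE = (86.96)² = 7562.0416

$7,562.04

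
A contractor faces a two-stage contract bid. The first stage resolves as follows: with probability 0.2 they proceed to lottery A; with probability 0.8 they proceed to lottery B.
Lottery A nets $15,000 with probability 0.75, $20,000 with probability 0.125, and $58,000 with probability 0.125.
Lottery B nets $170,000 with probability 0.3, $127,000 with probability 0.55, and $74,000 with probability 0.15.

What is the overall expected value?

$109,760

EV(A) = 0.75 × 15000 + 0.125 × 20000 + 0.125 × 58000 = 11250 + 2500 + 7250 = 21000
EV(B) = 0.3 × 170000 + 0.55 × 127000 + 0.15 × 74000 = 51000 + 69850 + 11100 = 131950
Overall = 0.2 × 21000 + 0.8 × 131950 = 4200 + 105560 = 109760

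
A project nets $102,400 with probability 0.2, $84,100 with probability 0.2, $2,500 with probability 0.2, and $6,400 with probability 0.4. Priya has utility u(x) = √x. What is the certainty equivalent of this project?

E[u] = 0.2·√102400 + 0.2·√84100 + 0.2·√2500 + 0.4·√6400 = 0.2·320 + 0.2·290 + 0.2·50 + 0.4·80 = 164
CE = (164)² = 26896

$26,896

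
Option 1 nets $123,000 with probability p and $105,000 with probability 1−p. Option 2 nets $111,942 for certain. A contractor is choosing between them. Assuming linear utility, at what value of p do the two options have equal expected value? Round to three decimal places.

p·123000 + (1−p)·105000 = 111942
18000p + 105000 = 111942
p = (111942 − 105000) / 18000

p = 0.386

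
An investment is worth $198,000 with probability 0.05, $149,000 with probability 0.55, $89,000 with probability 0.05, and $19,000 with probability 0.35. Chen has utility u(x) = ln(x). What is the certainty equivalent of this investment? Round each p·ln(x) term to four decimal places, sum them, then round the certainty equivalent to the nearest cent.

$71,632.20

E[u] = 0.05·ln(198000) + 0.55·ln(149000) + 0.05·ln(89000) + 0.35·ln(19000) = 0.6098 + 6.5514 + 0.5698 + 3.4483 = 11.1793
CE = e^11.1793 ≈ 71632.20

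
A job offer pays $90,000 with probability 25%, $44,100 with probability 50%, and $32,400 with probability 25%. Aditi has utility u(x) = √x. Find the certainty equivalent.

$50,625

E[u] = 0.25·√90000 + 0.5·√44100 + 0.25·√32400 = 0.25·300 + 0.5·210 + 0.25·180 = 225
CE = (225)² = 50625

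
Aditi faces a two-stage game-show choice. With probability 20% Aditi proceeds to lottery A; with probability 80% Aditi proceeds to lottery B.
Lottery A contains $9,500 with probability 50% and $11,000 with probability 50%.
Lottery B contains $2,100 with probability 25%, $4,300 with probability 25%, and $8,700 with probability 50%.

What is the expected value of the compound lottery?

$6,810

EV(A) = 0.5 × 9500 + 0.5 × 11000 = 4750 + 5500 = 10250
EV(B) = 0.25 × 2100 + 0.25 × 4300 + 0.5 × 8700 = 525 + 1075 + 4350 = 5950
Overall = 0.2 × 10250 + 0.8 × 5950 = 2050 + 4760 = 6810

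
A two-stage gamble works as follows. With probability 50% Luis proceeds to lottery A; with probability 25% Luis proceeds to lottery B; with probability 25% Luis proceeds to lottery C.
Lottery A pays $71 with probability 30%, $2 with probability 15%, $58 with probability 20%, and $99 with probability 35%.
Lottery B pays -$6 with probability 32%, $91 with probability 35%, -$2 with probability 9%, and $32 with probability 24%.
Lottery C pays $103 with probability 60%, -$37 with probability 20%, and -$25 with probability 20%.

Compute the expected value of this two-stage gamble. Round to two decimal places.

EV(A) = 0.3 × 71 + 0.15 × 2 + 0.2 × 58 + 0.35 × 99 = 21.3 + 0.3 + 11.6 + 34.65 = 67.85
EV(B) = 0.32 × (-6) + 0.35 × 91 + 0.09 × (-2) + 0.24 × 32 = -1.92 + 31.85 − 0.18 + 7.68 = 37.43
EV(C) = 0.6 × 103 + 0.2 × (-37) + 0.2 × (-25) = 61.8 − 7.4 − 5 = 49.4
Overall = 0.5 × 67.85 + 0.25 × 37.43 + 0.25 × 49.4 = 33.925 + 9.3575 + 12.35 = 55.6325

$55.63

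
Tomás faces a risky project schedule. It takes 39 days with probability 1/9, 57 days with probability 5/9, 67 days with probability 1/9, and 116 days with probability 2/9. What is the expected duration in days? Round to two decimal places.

EV = 1/9 × 39 + 5/9 × 57 + 1/9 × 67 + 2/9 × 116 = 4.3333 + 31.6667 + 7.4444 + 25.7778 = 69.2222

69.22 days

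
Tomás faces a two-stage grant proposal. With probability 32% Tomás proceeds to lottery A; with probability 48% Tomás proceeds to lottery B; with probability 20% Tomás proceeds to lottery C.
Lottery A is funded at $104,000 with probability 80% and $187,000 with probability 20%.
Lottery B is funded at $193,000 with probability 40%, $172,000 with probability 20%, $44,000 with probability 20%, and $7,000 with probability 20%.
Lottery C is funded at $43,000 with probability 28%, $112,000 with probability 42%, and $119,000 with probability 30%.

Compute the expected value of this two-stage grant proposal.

$116,012

EV(A) = 0.8 × 104000 + 0.2 × 187000 = 83200 + 37400 = 120600
EV(B) = 0.4 × 193000 + 0.2 × 172000 + 0.2 × 44000 + 0.2 × 7000 = 77200 + 34400 + 8800 + 1400 = 121800
EV(C) = 0.28 × 43000 + 0.42 × 112000 + 0.3 × 119000 = 12040 + 47040 + 35700 = 94780
Overall = 0.32 × 120600 + 0.48 × 121800 + 0.2 × 94780 = 38592 + 58464 + 18956 = 116012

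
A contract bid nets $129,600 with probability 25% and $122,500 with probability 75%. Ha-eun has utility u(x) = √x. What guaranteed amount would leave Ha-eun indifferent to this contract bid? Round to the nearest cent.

$124,256.25

E[u] = 0.25·√129600 + 0.75·√122500 = 0.25·360 + 0.75·350 = 352.5
CE = (352.5)² = 124256.25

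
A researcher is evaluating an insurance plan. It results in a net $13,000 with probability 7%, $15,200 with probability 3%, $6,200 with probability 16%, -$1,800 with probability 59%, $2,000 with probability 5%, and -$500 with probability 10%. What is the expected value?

$1,346

EV = 0.07 × 13000 + 0.03 × 15200 + 0.16 × 6200 + 0.59 × (-1800) + 0.05 × 2000 + 0.1 × (-500) = 910 + 456 + 992 − 1062 + 100 − 50 = 1346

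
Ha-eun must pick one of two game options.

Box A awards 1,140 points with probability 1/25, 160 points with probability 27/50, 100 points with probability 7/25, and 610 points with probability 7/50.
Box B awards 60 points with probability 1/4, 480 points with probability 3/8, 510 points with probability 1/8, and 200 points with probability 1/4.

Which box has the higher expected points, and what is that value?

Box A = 1/25 × 1140 + 27/50 × 160 + 7/25 × 100 + 7/50 × 610 = 45.6 + 86.4 + 28 + 85.4 = 245.4
Box B = 1/4 × 60 + 3/8 × 480 + 1/8 × 510 + 1/4 × 200 = 15 + 180 + 63.75 + 50 = 308.75

Box B (308.75 points)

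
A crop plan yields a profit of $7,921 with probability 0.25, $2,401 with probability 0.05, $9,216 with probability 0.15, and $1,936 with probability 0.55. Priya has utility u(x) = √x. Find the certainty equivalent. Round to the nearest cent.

E[u] = 0.25·√7921 + 0.05·√2401 + 0.15·√9216 + 0.55·√1936 = 0.25·89 + 0.05·49 + 0.15·96 + 0.55·44 = 63.3
CE = (63.3)² = 4006.89

$4,006.89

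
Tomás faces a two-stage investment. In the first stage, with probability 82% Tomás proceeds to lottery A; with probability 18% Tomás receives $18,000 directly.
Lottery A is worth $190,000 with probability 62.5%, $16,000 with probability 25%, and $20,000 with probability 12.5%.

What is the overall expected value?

$105,945

EV(A) = 0.625 × 190000 + 0.25 × 16000 + 0.125 × 20000 = 118750 + 4000 + 2500 = 125250
Branch B: 18000 (certain)
Overall = 0.82 × 125250 + 0.18 × 18000 = 102705 + 3240 = 105945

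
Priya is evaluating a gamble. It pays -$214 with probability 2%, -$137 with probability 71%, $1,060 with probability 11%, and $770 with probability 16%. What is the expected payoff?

$138.25

EV = 0.02 × (-214) + 0.71 × (-137) + 0.11 × 1060 + 0.16 × 770 = -4.28 − 97.27 + 116.6 + 123.2 = 138.25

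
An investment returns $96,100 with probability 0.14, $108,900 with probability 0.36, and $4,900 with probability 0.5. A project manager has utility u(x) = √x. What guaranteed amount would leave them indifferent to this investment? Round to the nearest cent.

$38,887.84

E[u] = 0.14·√96100 + 0.36·√108900 + 0.5·√4900 = 0.14·310 + 0.36·330 + 0.5·70 = 197.2
CE = (197.2)² = 38887.84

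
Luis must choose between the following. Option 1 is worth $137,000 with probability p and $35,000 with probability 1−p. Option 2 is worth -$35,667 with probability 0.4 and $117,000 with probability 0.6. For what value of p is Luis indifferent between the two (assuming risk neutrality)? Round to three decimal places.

EV(Option 2) = 0.4 × (-35667) + 0.6 × 117000 = -14266.8 + 70200 = 55933.2
p·137000 + (1−p)·35000 = 55933.2
102000p + 35000 = 55933.2
p = (55933.2 − 35000) / 102000

p = 0.205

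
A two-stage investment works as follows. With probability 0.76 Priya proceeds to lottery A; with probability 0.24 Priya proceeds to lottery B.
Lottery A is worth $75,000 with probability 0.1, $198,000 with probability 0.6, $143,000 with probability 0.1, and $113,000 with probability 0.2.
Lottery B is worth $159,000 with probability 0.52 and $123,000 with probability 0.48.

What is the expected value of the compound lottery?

$158,044.80

EV(A) = 0.1 × 75000 + 0.6 × 198000 + 0.1 × 143000 + 0.2 × 113000 = 7500 + 118800 + 14300 + 22600 = 163200
EV(B) = 0.52 × 159000 + 0.48 × 123000 = 82680 + 59040 = 141720
Overall = 0.76 × 163200 + 0.24 × 141720 = 124032 + 34012.8 = 158044.8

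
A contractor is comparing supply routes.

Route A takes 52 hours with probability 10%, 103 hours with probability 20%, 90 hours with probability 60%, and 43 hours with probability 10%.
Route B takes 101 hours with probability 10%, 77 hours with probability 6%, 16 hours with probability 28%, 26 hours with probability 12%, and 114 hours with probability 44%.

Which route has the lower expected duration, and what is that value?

Route A = 0.1 × 52 + 0.2 × 103 + 0.6 × 90 + 0.1 × 43 = 5.2 + 20.6 + 54 + 4.3 = 84.1
Route B = 0.1 × 101 + 0.06 × 77 + 0.28 × 16 + 0.12 × 26 + 0.44 × 114 = 10.1 + 4.62 + 4.48 + 3.12 + 50.16 = 72.48

Route B (72.48 hours)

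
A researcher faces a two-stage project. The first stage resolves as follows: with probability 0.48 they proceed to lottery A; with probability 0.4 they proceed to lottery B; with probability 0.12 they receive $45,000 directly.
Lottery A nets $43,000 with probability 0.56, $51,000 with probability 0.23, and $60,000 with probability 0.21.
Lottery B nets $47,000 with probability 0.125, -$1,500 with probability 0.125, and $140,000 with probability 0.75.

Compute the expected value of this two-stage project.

EV(A) = 0.56 × 43000 + 0.23 × 51000 + 0.21 × 60000 = 24080 + 11730 + 12600 = 48410
EV(B) = 0.125 × 47000 + 0.125 × (-1500) + 0.75 × 140000 = 5875 − 187.5 + 105000 = 110687.5
Branch C: 45000 (certain)
Overall = 0.48 × 48410 + 0.4 × 110687.5 + 0.12 × 45000 = 23236.8 + 44275 + 5400 = 72911.8

$72,911.80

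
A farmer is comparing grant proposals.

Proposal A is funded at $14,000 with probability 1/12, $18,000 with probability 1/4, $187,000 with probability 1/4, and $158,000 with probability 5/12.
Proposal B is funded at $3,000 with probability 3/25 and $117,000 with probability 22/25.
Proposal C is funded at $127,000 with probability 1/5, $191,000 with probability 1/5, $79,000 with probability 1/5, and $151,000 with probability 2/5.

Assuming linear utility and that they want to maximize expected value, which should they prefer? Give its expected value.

Proposal C ($139,800)

Proposal A = 1/12 × 14000 + 1/4 × 18000 + 1/4 × 187000 + 5/12 × 158000 = 1166.6667 + 4500 + 46750 + 65833.3333 = 118250
Proposal B = 3/25 × 3000 + 22/25 × 117000 = 360 + 102960 = 103320
Proposal C = 1/5 × 127000 + 1/5 × 191000 + 1/5 × 79000 + 2/5 × 151000 = 25400 + 38200 + 15800 + 60400 = 139800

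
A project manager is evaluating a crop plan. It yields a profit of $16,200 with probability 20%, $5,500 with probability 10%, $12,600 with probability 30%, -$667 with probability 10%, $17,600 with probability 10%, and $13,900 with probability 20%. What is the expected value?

$12,043.30

EV = 0.2 × 16200 + 0.1 × 5500 + 0.3 × 12600 + 0.1 × (-667) + 0.1 × 17600 + 0.2 × 13900 = 3240 + 550 + 3780 − 66.7 + 1760 + 2780 = 12043.3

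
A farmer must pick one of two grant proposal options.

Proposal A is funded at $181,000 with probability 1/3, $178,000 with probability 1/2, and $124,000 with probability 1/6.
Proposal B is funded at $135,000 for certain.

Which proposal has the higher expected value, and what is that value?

Proposal A ($170,000)

Proposal A = 1/3 × 181000 + 1/2 × 178000 + 1/6 × 124000 = 60333.3333 + 89000 + 20666.6667 = 170000
Proposal B: 135000 (certain)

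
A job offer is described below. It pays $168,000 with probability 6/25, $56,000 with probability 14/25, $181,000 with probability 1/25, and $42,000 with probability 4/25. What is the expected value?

EV = 6/25 × 168000 + 14/25 × 56000 + 1/25 × 181000 + 4/25 × 42000 = 40320 + 31360 + 7240 + 6720 = 85640

$85,640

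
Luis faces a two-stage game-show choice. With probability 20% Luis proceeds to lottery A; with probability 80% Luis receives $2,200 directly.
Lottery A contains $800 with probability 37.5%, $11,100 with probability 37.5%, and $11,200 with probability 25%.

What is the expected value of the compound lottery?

EV(A) = 0.375 × 800 + 0.375 × 11100 + 0.25 × 11200 = 300 + 4162.5 + 2800 = 7262.5
Branch B: 2200 (certain)
Overall = 0.2 × 7262.5 + 0.8 × 2200 = 1452.5 + 1760 = 3212.5

$3,212.50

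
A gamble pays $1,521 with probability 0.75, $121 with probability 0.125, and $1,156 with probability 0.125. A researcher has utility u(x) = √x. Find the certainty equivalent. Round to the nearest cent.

$1,216.27

E[u] = 0.75·√1521 + 0.125·√121 + 0.125·√1156 = 0.75·39 + 0.125·11 + 0.125·34 = 34.875
CE = (34.875)² = 1216.265625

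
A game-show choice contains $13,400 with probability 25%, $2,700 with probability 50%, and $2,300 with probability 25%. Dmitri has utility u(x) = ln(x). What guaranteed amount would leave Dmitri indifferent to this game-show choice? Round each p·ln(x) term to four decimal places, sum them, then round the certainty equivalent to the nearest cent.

E[u] = 0.25·ln(13400) + 0.5·ln(2700) + 0.25·ln(2300) = 2.3758 + 3.9505 + 1.9352 = 8.2615
CE = e^8.2615 ≈ 3871.90

$3,871.90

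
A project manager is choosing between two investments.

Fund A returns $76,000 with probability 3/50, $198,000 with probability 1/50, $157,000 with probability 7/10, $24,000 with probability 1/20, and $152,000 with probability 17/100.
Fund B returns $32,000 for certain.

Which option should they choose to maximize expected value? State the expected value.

Fund A ($145,460)

Fund A = 3/50 × 76000 + 1/50 × 198000 + 7/10 × 157000 + 1/20 × 24000 + 17/100 × 152000 = 4560 + 3960 + 109900 + 1200 + 25840 = 145460
Fund B: 32000 (certain)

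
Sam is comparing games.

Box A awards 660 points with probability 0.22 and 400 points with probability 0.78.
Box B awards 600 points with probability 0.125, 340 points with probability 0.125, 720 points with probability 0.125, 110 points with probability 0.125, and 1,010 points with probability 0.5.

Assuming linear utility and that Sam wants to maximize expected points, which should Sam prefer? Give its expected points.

Box B (726.25 points)

Box A = 0.22 × 660 + 0.78 × 400 = 145.2 + 312 = 457.2
Box B = 0.125 × 600 + 0.125 × 340 + 0.125 × 720 + 0.125 × 110 + 0.5 × 1010 = 75 + 42.5 + 90 + 13.75 + 505 = 726.25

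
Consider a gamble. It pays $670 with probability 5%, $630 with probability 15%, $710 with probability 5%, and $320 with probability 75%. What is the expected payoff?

$403.50

EV = 0.05 × 670 + 0.15 × 630 + 0.05 × 710 + 0.75 × 320 = 33.5 + 94.5 + 35.5 + 240 = 403.5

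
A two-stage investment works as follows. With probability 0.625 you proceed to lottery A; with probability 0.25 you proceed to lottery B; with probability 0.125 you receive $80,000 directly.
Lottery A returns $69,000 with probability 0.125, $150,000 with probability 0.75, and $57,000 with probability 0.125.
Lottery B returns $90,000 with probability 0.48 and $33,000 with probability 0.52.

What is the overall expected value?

$105,246.25

EV(A) = 0.125 × 69000 + 0.75 × 150000 + 0.125 × 57000 = 8625 + 112500 + 7125 = 128250
EV(B) = 0.48 × 90000 + 0.52 × 33000 = 43200 + 17160 = 60360
Branch C: 80000 (certain)
Overall = 0.625 × 128250 + 0.25 × 60360 + 0.125 × 80000 = 80156.25 + 15090 + 10000 = 105246.25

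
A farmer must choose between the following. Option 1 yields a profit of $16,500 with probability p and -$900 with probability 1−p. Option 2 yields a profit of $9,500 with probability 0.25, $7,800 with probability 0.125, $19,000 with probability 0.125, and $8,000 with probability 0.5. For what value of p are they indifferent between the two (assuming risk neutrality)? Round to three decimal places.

p = 0.611

EV(Option 2) = 0.25 × 9500 + 0.125 × 7800 + 0.125 × 19000 + 0.5 × 8000 = 2375 + 975 + 2375 + 4000 = 9725
p·16500 + (1−p)·(-900) = 9725
17400p − 900 = 9725
p = (9725 + 900) / 17400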